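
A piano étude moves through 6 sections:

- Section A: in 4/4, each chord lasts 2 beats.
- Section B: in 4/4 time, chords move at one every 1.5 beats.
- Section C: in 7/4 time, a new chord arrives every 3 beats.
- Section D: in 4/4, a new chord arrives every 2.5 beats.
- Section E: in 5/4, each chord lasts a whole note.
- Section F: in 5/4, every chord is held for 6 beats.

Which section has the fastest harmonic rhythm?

A: 4 beats/bar ÷ 2 beats/chord = 2 chords/bar.
B: 4 beats/bar ÷ 1.5 beats/chord = 8/3 chords/bar.
C: 7 beats/bar ÷ 3 beats/chord = 7/3 chords/bar.
D: 4 beats/bar ÷ 2.5 beats/chord = 1.6 chords/bar.
E: 5 beats/bar ÷ 4 beats/chord = 1.25 chords/bar.
F: 5 beats/bar ÷ 6 beats/chord = 5/6 chords/bar.
Fastest is B at 8/3 chords/bar.

Section B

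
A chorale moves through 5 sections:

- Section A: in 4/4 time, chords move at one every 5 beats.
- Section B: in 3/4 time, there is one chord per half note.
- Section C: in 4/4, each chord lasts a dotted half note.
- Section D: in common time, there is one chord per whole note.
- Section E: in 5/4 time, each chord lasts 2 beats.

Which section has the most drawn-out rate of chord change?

A: each chord is 5 beats in 4/4, so 0.8 per bar.
B: each chord is 2 beats in 3/4, so 1.5 per bar.
C: each chord is 3 beats in 4/4, so 4/3 per bar.
D: each chord is 4 beats in 4/4, so 1 per bar.
E: each chord is 2 beats in 5/4, so 2.5 per bar.
Slowest is A at 0.8 chords/bar.

Section A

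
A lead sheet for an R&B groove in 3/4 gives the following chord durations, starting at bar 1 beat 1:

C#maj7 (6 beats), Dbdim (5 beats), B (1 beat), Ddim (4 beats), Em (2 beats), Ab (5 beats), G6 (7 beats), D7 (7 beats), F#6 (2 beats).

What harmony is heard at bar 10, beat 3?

Beat 3 of bar 10 is beat (10−1)×3 + 3 = 30 overall.
Running totals: C#maj7 ends at 6, Dbdim ends at 11, B ends at 12, Ddim ends at 16, Em ends at 18, Ab ends at 23, G6 ends at 30.
Beat 30 falls within G6.

G6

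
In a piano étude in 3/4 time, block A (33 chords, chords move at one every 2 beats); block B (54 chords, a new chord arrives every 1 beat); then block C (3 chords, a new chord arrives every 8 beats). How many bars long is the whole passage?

A: 33 × 2 = 66 beats = 22 bars.
B: 54 × 1 = 54 beats = 18 bars.
C: 3 × 8 = 24 beats = 8 bars.
Total: 22 + 18 + 8 = 48 bars.

48 bars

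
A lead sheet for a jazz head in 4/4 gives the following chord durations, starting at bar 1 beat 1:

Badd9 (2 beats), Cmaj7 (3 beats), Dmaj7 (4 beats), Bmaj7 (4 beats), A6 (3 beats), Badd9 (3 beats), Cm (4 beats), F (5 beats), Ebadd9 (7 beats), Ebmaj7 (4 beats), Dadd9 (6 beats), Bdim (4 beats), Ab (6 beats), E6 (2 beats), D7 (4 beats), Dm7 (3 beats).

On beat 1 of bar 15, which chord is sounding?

Beat 1 of bar 15 is beat (15−1)×4 + 1 = 57 overall.
Running totals: Badd9 ends at 2, Cmaj7 ends at 5, Dmaj7 ends at 9, Bmaj7 ends at 13, A6 ends at 16, Badd9 ends at 19, Cm ends at 23, F ends at 28, Ebadd9 ends at 35, Ebmaj7 ends at 39, Dadd9 ends at 45, Bdim ends at 49, Ab ends at 55, E6 ends at 57.
Beat 57 falls within E6.

E6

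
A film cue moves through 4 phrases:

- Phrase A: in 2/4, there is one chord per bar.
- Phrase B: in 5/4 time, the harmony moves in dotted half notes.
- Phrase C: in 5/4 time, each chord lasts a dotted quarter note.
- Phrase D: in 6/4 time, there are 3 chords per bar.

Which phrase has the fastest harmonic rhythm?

Phrase C

A: 2 beats/bar ÷ 2 beats/chord = 1 chord/bar.
B: 5 beats/bar ÷ 3 beats/chord = 5/3 chords/bar.
C: 5 beats/bar ÷ 1.5 beats/chord = 10/3 chords/bar.
D: 6 beats/bar ÷ 2 beats/chord = 3 chords/bar.
Fastest is C at 10/3 chords/bar.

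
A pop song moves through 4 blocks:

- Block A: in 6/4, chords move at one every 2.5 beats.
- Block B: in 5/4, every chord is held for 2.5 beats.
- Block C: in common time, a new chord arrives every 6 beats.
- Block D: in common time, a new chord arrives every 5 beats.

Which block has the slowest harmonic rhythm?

Block C

A: 6/2.5 = 2.4 chords/bar.
B: 5/2.5 = 2 chords/bar.
C: 4/6 = 2/3 chords/bar.
D: 4/5 = 0.8 chords/bar.
Slowest is C at 2/3 chords/bar.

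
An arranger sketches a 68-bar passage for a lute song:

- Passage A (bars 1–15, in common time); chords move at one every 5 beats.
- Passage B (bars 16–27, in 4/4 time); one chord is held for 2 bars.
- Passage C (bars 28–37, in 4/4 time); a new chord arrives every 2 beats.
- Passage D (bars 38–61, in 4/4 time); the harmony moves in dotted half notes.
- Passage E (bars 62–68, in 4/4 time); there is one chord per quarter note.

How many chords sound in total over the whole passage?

A: 15·4 = 60 beats, 60/5 = 12 chords.
B: 12·4 = 48 beats, 48/8 = 6 chords.
C: 10·4 = 40 beats, 40/2 = 20 chords.
D: 24·4 = 96 beats, 96/3 = 32 chords.
E: 7·4 = 28 beats, 28/1 = 28 chords.
Total: 12 + 6 + 20 + 32 + 28 = 98.

98 chords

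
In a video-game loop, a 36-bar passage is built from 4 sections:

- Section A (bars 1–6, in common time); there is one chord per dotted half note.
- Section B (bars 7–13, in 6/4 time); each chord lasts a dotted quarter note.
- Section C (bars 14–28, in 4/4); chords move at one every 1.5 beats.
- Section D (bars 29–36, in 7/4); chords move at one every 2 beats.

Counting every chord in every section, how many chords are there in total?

A: 6 bars × 4 beats = 24 beats; 3 beats/chord → 8 chords.
B: 7 bars × 6 beats = 42 beats; 1.5 beats/chord → 28 chords.
C: 15 bars × 4 beats = 60 beats; 1.5 beats/chord → 40 chords.
D: 8 bars × 7 beats = 56 beats; 2 beats/chord → 28 chords.
Total: 8 + 28 + 40 + 28 = 104.

104 chords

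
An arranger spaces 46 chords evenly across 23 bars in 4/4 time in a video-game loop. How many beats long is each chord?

2 beats

23 bars × 4 beats/bar = 92 beats total.
92 beats ÷ 46 chords = 2 beats per chord.
(That is a half note.)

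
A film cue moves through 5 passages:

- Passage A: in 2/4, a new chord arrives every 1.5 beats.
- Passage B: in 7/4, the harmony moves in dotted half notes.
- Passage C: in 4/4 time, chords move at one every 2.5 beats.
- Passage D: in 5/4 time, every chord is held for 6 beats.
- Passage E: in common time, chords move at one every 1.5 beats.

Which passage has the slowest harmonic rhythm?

Passage D

A: 2/1.5 = 4/3 chords/bar.
B: 7/3 = 7/3 chords/bar.
C: 4/2.5 = 1.6 chords/bar.
D: 5/6 = 5/6 chords/bar.
E: 4/1.5 = 8/3 chords/bar.
Slowest is D at 5/6 chords/bar.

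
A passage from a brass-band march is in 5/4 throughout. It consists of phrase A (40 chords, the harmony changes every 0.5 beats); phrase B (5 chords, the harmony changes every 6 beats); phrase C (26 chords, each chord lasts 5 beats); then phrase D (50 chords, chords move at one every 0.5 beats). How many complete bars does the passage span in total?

41 bars

A: 40 × 0.5 = 20 beats = 4 bars.
B: 5 × 6 = 30 beats = 6 bars.
C: 26 × 5 = 130 beats = 26 bars.
D: 50 × 0.5 = 25 beats = 5 bars.
Total: 4 + 6 + 26 + 5 = 41 bars.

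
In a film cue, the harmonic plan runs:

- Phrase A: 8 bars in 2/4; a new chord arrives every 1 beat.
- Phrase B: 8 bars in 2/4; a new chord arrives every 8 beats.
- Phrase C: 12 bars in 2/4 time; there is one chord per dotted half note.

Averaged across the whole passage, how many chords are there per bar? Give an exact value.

A: 8 bars of 2 beats is 16 beats; at 1 beat each that's 16 chords.
B: 8 bars of 2 beats is 16 beats; at 8 beats each that's 2 chords.
C: 12 bars of 2 beats is 24 beats; at 3 beats each that's 8 chords.
Overall: 26 chords over 28 bars → 26/28 = 13/14 chords per bar.

13/14 chords per bar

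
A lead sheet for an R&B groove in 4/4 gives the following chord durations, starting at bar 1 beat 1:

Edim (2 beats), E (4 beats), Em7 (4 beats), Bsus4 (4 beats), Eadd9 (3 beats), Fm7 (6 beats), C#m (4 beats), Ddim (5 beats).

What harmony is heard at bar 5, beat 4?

Fm7

Beat 4 of bar 5 is beat (5−1)×4 + 4 = 20 overall.
Running totals: Edim ends at 2, E ends at 6, Em7 ends at 10, Bsus4 ends at 14, Eadd9 ends at 17, Fm7 ends at 23.
Beat 20 falls within Fm7.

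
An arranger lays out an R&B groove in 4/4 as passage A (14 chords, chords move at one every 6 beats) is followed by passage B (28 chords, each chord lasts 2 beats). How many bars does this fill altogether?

A: 14 × 6 = 84 beats = 21 bars.
B: 28 × 2 = 56 beats = 14 bars.
Total: 21 + 14 = 35 bars.

35 bars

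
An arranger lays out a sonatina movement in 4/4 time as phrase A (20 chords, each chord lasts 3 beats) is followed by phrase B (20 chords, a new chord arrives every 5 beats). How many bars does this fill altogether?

A: 20 × 3 = 60 beats = 15 bars.
B: 20 × 5 = 100 beats = 25 bars.
Total: 15 + 25 = 40 bars.

40 bars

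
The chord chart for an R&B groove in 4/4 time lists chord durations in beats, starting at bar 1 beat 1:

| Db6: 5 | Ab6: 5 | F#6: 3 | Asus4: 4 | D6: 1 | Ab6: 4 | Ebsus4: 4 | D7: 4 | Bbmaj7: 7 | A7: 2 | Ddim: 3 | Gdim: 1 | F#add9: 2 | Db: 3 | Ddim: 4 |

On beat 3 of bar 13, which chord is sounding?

Beat 3 of bar 13 is beat (13−1)×4 + 3 = 51 overall.
Running totals: Db6 ends at 5, Ab6 ends at 10, F#6 ends at 13, Asus4 ends at 17, D6 ends at 18, Ab6 ends at 22, Ebsus4 ends at 26, D7 ends at 30, Bbmaj7 ends at 37, A7 ends at 39, Ddim ends at 42, Gdim ends at 43, F#add9 ends at 45, Db ends at 48, Ddim ends at 52.
Beat 51 falls within Ddim.

Ddim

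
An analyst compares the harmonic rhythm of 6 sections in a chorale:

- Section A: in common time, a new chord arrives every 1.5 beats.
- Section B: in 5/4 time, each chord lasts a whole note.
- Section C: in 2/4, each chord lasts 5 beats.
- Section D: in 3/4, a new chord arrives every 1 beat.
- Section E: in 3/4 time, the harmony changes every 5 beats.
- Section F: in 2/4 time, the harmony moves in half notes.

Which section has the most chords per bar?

Section D

A: 4/1.5 = 8/3 chords/bar.
B: 5/4 = 1.25 chords/bar.
C: 2/5 = 0.4 chords/bar.
D: 3/1 = 3 chords/bar.
E: 3/5 = 0.6 chords/bar.
F: 2/2 = 1 chord/bar.
Fastest is D at 3 chords/bar.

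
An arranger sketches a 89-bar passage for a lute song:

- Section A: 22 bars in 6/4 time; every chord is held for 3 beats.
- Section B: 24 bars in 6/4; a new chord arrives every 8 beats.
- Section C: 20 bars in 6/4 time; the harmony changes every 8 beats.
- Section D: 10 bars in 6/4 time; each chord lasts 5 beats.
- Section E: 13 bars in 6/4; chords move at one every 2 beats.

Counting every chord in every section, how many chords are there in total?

A has 132 beats and chords last 3 each, so 44 chords.
B has 144 beats and chords last 8 each, so 18 chords.
C has 120 beats and chords last 8 each, so 15 chords.
D has 60 beats and chords last 5 each, so 12 chords.
E has 78 beats and chords last 2 each, so 39 chords.
Total: 44 + 18 + 15 + 12 + 39 = 128.

128 chords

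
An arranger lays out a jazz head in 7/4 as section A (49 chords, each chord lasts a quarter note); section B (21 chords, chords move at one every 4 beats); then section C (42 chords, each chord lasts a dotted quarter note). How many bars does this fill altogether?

A: 49 × 1 = 49 beats = 7 bars.
B: 21 × 4 = 84 beats = 12 bars.
C: 42 × 1.5 = 63 beats = 9 bars.
Total: 7 + 12 + 9 = 28 bars.

28 bars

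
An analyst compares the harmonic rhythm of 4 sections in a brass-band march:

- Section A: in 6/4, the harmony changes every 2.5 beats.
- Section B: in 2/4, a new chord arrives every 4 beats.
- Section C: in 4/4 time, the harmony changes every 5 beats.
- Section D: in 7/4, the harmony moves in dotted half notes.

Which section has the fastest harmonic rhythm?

A: 6 beats/bar ÷ 2.5 beats/chord = 2.4 chords/bar.
B: 2 beats/bar ÷ 4 beats/chord = 0.5 chords/bar.
C: 4 beats/bar ÷ 5 beats/chord = 0.8 chords/bar.
D: 7 beats/bar ÷ 3 beats/chord = 7/3 chords/bar.
Fastest is A at 2.4 chords/bar.

Section A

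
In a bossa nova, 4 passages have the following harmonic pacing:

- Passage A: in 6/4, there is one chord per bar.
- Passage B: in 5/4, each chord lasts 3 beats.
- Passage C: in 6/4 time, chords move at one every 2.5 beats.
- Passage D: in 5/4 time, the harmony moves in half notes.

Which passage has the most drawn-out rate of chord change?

Passage A

A: 6 beats/bar ÷ 6 beats/chord = 1 chord/bar.
B: 5 beats/bar ÷ 3 beats/chord = 5/3 chords/bar.
C: 6 beats/bar ÷ 2.5 beats/chord = 2.4 chords/bar.
D: 5 beats/bar ÷ 2 beats/chord = 2.5 chords/bar.
Slowest is A at 1 chords/bar.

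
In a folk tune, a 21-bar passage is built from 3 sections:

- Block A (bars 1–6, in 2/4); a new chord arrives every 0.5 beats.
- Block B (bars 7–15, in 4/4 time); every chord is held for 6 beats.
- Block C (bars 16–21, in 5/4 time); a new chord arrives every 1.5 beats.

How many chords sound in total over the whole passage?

50 chords

A has 12 beats and chords last 0.5 each, so 24 chords.
B has 36 beats and chords last 6 each, so 6 chords.
C has 30 beats and chords last 1.5 each, so 20 chords.
Total: 24 + 6 + 20 = 50.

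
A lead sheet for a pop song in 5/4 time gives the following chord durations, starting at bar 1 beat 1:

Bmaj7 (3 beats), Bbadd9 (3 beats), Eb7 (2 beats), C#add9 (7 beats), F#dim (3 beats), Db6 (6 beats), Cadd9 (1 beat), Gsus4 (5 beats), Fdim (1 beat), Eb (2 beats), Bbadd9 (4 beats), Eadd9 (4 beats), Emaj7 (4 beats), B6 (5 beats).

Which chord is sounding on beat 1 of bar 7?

Beat 1 of bar 7 is beat (7−1)×5 + 1 = 31 overall.
Running totals: Bmaj7 ends at 3, Bbadd9 ends at 6, Eb7 ends at 8, C#add9 ends at 15, F#dim ends at 18, Db6 ends at 24, Cadd9 ends at 25, Gsus4 ends at 30, Fdim ends at 31.
Beat 31 falls within Fdim.

Fdim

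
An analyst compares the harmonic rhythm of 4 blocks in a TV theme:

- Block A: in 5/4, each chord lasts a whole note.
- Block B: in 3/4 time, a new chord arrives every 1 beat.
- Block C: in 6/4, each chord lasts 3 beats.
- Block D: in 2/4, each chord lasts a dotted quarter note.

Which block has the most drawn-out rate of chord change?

A: each chord is 4 beats in 5/4, so 1.25 per bar.
B: each chord is 1 beat in 3/4, so 3 per bar.
C: each chord is 3 beats in 6/4, so 2 per bar.
D: each chord is 1.5 beats in 2/4, so 4/3 per bar.
Slowest is A at 1.25 chords/bar.

Block A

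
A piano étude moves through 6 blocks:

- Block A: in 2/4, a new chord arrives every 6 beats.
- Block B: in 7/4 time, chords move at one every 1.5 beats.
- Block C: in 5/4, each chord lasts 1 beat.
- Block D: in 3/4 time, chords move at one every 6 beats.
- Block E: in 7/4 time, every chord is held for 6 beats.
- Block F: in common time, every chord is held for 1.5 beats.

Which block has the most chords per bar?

A: 2 beats/bar ÷ 6 beats/chord = 1/3 chords/bar.
B: 7 beats/bar ÷ 1.5 beats/chord = 14/3 chords/bar.
C: 5 beats/bar ÷ 1 beat/chord = 5 chords/bar.
D: 3 beats/bar ÷ 6 beats/chord = 0.5 chords/bar.
E: 7 beats/bar ÷ 6 beats/chord = 7/6 chords/bar.
F: 4 beats/bar ÷ 1.5 beats/chord = 8/3 chords/bar.
Fastest is C at 5 chords/bar.

Block C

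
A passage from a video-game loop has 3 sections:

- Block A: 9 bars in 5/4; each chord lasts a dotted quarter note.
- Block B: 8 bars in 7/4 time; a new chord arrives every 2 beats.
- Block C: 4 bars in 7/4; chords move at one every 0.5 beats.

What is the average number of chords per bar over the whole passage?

38/7 chords per bar

A: 9 bars of 5 beats is 45 beats; at 1.5 beats each that's 30 chords.
B: 8 bars of 7 beats is 56 beats; at 2 beats each that's 28 chords.
C: 4 bars of 7 beats is 28 beats; at 0.5 beats each that's 56 chords.
Overall: 114 chords over 21 bars → 114/21 = 38/7 chords per bar.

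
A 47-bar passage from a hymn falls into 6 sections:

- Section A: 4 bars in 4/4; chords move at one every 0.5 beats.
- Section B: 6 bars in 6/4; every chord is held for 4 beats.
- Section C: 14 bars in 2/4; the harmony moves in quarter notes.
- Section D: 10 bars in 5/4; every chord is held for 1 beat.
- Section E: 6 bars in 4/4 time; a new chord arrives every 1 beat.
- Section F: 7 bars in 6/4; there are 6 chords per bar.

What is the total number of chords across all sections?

185 chords

A: 4·4 = 16 beats, 16/0.5 = 32 chords.
B: 6·6 = 36 beats, 36/4 = 9 chords.
C: 14·2 = 28 beats, 28/1 = 28 chords.
D: 10·5 = 50 beats, 50/1 = 50 chords.
E: 6·4 = 24 beats, 24/1 = 24 chords.
F: 7·6 = 42 beats, 42/1 = 42 chords.
Total: 32 + 9 + 28 + 50 + 24 + 42 = 185.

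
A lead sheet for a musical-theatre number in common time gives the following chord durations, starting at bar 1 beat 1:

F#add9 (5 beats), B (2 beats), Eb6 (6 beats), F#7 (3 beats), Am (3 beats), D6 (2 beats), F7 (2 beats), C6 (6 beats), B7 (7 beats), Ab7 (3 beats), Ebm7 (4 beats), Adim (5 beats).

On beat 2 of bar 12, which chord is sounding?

Adim

Beat 2 of bar 12 is beat (12−1)×4 + 2 = 46 overall.
Running totals: F#add9 ends at 5, B ends at 7, Eb6 ends at 13, F#7 ends at 16, Am ends at 19, D6 ends at 21, F7 ends at 23, C6 ends at 29, B7 ends at 36, Ab7 ends at 39, Ebm7 ends at 43, Adim ends at 48.
Beat 46 falls within Adim.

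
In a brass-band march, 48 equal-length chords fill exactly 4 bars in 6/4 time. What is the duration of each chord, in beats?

4 bars × 6 beats/bar = 24 beats total.
24 beats ÷ 48 chords = 0.5 beats per chord.
(That is an eighth note.)

0.5 beats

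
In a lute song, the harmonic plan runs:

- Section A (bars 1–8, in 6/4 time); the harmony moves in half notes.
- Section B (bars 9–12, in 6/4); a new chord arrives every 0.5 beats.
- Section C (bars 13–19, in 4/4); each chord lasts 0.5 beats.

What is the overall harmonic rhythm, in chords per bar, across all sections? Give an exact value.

A: 8 × 6 = 48 beats ÷ 2 = 24 chords.
B: 4 × 6 = 24 beats ÷ 0.5 = 48 chords.
C: 7 × 4 = 28 beats ÷ 0.5 = 56 chords.
Overall: 128 chords over 19 bars → 128/19 = 128/19 chords per bar.

128/19 chords per bar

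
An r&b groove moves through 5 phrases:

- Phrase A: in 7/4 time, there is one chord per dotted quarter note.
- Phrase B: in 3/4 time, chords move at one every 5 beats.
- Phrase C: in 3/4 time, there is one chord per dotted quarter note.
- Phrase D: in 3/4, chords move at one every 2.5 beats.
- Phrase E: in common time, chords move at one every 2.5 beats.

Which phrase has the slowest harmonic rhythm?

Phrase B

A: each chord is 1.5 beats in 7/4, so 14/3 per bar.
B: each chord is 5 beats in 3/4, so 0.6 per bar.
C: each chord is 1.5 beats in 3/4, so 2 per bar.
D: each chord is 2.5 beats in 3/4, so 1.2 per bar.
E: each chord is 2.5 beats in 4/4, so 1.6 per bar.
Slowest is B at 0.6 chords/bar.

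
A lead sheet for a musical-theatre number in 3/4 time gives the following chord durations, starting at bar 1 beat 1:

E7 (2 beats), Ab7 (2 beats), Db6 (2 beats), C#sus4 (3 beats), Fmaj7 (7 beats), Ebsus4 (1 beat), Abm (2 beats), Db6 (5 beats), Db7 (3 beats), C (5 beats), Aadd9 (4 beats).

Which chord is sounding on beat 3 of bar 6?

Abm

Beat 3 of bar 6 is beat (6−1)×3 + 3 = 18 overall.
Running totals: E7 ends at 2, Ab7 ends at 4, Db6 ends at 6, C#sus4 ends at 9, Fmaj7 ends at 16, Ebsus4 ends at 17, Abm ends at 19.
Beat 18 falls within Abm.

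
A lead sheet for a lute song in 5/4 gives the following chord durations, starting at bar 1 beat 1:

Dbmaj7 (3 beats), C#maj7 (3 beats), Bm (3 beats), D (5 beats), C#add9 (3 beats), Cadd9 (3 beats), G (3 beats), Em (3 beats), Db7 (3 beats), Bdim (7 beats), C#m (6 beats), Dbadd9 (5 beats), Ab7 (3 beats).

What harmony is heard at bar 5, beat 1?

G

Beat 1 of bar 5 is beat (5−1)×5 + 1 = 21 overall.
Running totals: Dbmaj7 ends at 3, C#maj7 ends at 6, Bm ends at 9, D ends at 14, C#add9 ends at 17, Cadd9 ends at 20, G ends at 23.
Beat 21 falls within G.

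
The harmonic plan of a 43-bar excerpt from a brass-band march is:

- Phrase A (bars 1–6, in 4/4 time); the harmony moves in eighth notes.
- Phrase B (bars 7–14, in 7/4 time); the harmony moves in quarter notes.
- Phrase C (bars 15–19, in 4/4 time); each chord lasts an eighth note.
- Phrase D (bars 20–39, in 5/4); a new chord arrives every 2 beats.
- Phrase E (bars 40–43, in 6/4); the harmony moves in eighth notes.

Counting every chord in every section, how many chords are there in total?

A: 6·4 = 24 beats, 24/0.5 = 48 chords.
B: 8·7 = 56 beats, 56/1 = 56 chords.
C: 5·4 = 20 beats, 20/0.5 = 40 chords.
D: 20·5 = 100 beats, 100/2 = 50 chords.
E: 4·6 = 24 beats, 24/0.5 = 48 chords.
Total: 48 + 56 + 40 + 50 + 48 = 242.

242 chords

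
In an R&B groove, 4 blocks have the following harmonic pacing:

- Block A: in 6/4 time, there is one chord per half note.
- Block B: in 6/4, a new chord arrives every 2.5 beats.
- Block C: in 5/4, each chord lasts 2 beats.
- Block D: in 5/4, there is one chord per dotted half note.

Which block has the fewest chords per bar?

A: 6 beats/bar ÷ 2 beats/chord = 3 chords/bar.
B: 6 beats/bar ÷ 2.5 beats/chord = 2.4 chords/bar.
C: 5 beats/bar ÷ 2 beats/chord = 2.5 chords/bar.
D: 5 beats/bar ÷ 3 beats/chord = 5/3 chords/bar.
Slowest is D at 5/3 chords/bar.

Block D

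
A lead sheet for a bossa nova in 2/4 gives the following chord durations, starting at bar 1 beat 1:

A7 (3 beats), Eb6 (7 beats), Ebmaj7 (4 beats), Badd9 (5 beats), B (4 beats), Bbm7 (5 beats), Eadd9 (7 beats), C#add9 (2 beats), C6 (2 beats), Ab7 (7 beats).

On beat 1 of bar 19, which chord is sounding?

C#add9

Beat 1 of bar 19 is beat (19−1)×2 + 1 = 37 overall.
Running totals: A7 ends at 3, Eb6 ends at 10, Ebmaj7 ends at 14, Badd9 ends at 19, B ends at 23, Bbm7 ends at 28, Eadd9 ends at 35, C#add9 ends at 37.
Beat 37 falls within C#add9.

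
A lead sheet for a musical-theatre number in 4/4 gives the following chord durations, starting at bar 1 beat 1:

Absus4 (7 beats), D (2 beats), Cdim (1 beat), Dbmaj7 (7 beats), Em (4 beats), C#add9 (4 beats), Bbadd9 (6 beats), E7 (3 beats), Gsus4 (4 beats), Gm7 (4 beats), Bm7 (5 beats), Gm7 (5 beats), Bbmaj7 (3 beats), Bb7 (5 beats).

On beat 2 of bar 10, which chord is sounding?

Gsus4

Beat 2 of bar 10 is beat (10−1)×4 + 2 = 38 overall.
Running totals: Absus4 ends at 7, D ends at 9, Cdim ends at 10, Dbmaj7 ends at 17, Em ends at 21, C#add9 ends at 25, Bbadd9 ends at 31, E7 ends at 34, Gsus4 ends at 38.
Beat 38 falls within Gsus4.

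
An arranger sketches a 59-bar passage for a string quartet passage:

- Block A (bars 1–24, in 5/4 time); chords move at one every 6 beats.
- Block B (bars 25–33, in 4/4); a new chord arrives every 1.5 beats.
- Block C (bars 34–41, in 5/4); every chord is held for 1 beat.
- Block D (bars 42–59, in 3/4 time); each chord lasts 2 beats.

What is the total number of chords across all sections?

A: 24·5 = 120 beats, 120/6 = 20 chords.
B: 9·4 = 36 beats, 36/1.5 = 24 chords.
C: 8·5 = 40 beats, 40/1 = 40 chords.
D: 18·3 = 54 beats, 54/2 = 27 chords.
Total: 20 + 24 + 40 + 27 = 111.

111 chords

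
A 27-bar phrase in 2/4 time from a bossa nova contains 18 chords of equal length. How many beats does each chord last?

3 beats

27 bars × 2 beats/bar = 54 beats total.
54 beats ÷ 18 chords = 3 beats per chord.
(That is a dotted half note.)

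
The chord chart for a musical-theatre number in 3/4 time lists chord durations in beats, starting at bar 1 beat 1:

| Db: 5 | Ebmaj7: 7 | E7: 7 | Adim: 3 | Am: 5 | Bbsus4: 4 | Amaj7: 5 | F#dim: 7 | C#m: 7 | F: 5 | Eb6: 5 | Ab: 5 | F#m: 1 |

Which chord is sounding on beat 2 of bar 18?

Beat 2 of bar 18 is beat (18−1)×3 + 2 = 53 overall.
Running totals: Db ends at 5, Ebmaj7 ends at 12, E7 ends at 19, Adim ends at 22, Am ends at 27, Bbsus4 ends at 31, Amaj7 ends at 36, F#dim ends at 43, C#m ends at 50, F ends at 55.
Beat 53 falls within F.

F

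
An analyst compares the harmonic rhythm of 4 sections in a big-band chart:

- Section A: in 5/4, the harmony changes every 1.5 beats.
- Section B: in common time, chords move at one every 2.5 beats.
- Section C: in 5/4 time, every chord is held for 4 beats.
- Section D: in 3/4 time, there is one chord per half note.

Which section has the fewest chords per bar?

Section C

A: 5/1.5 = 10/3 chords/bar.
B: 4/2.5 = 1.6 chords/bar.
C: 5/4 = 1.25 chords/bar.
D: 3/2 = 1.5 chords/bar.
Slowest is C at 1.25 chords/bar.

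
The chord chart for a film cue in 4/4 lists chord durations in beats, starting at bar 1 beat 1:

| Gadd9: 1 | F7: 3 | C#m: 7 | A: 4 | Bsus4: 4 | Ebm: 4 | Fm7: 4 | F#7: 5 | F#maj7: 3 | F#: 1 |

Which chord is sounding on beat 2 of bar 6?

Beat 2 of bar 6 is beat (6−1)×4 + 2 = 22 overall.
Running totals: Gadd9 ends at 1, F7 ends at 4, C#m ends at 11, A ends at 15, Bsus4 ends at 19, Ebm ends at 23.
Beat 22 falls within Ebm.

Ebm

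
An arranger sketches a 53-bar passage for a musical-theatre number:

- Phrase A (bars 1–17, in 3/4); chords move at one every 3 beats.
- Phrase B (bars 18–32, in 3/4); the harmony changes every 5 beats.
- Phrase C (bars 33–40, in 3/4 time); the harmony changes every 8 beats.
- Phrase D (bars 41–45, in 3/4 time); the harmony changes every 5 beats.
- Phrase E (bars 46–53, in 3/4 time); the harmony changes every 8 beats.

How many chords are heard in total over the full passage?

A has 51 beats and chords last 3 each, so 17 chords.
B has 45 beats and chords last 5 each, so 9 chords.
C has 24 beats and chords last 8 each, so 3 chords.
D has 15 beats and chords last 5 each, so 3 chords.
E has 24 beats and chords last 8 each, so 3 chords.
Total: 17 + 9 + 3 + 3 + 3 = 35.

35 chords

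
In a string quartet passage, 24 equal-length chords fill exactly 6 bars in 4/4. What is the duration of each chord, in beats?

1 beat

6 bars × 4 beats/bar = 24 beats total.
24 beats ÷ 24 chords = 1 beats per chord.
(That is a quarter note.)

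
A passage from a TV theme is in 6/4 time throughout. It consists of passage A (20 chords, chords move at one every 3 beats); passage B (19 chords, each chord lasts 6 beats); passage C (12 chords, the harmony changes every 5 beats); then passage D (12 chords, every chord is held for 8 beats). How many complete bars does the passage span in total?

55 bars

A: 20 × 3 = 60 beats = 10 bars.
B: 19 × 6 = 114 beats = 19 bars.
C: 12 × 5 = 60 beats = 10 bars.
D: 12 × 8 = 96 beats = 16 bars.
Total: 10 + 19 + 10 + 16 = 55 bars.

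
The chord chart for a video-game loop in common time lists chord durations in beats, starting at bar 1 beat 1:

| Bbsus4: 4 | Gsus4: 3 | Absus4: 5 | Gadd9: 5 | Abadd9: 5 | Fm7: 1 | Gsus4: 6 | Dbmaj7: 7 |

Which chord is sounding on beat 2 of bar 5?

Beat 2 of bar 5 is beat (5−1)×4 + 2 = 18 overall.
Running totals: Bbsus4 ends at 4, Gsus4 ends at 7, Absus4 ends at 12, Gadd9 ends at 17, Abadd9 ends at 22.
Beat 18 falls within Abadd9.

Abadd9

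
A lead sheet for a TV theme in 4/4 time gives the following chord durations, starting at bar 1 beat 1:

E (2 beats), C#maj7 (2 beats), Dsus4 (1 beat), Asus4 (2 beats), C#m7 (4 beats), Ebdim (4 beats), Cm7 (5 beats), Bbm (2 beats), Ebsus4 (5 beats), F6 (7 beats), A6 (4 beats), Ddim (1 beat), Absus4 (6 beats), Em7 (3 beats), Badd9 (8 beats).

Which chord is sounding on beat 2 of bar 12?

Em7

Beat 2 of bar 12 is beat (12−1)×4 + 2 = 46 overall.
Running totals: E ends at 2, C#maj7 ends at 4, Dsus4 ends at 5, Asus4 ends at 7, C#m7 ends at 11, Ebdim ends at 15, Cm7 ends at 20, Bbm ends at 22, Ebsus4 ends at 27, F6 ends at 34, A6 ends at 38, Ddim ends at 39, Absus4 ends at 45, Em7 ends at 48.
Beat 46 falls within Em7.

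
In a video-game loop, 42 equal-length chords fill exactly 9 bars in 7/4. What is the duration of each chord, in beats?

9 bars × 7 beats/bar = 63 beats total.
63 beats ÷ 42 chords = 1.5 beats per chord.
(That is a dotted quarter note.)

1.5 beats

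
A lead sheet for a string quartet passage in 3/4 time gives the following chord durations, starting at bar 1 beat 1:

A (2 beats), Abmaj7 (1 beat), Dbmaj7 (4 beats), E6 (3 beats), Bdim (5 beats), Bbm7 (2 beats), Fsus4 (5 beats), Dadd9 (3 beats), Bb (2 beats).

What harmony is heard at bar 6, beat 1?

Beat 1 of bar 6 is beat (6−1)×3 + 1 = 16 overall.
Running totals: A ends at 2, Abmaj7 ends at 3, Dbmaj7 ends at 7, E6 ends at 10, Bdim ends at 15, Bbm7 ends at 17.
Beat 16 falls within Bbm7.

Bbm7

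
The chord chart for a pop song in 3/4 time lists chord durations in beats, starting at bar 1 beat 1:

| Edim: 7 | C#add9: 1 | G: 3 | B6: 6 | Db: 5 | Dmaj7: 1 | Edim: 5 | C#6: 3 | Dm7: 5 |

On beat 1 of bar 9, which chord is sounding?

Edim

Beat 1 of bar 9 is beat (9−1)×3 + 1 = 25 overall.
Running totals: Edim ends at 7, C#add9 ends at 8, G ends at 11, B6 ends at 17, Db ends at 22, Dmaj7 ends at 23, Edim ends at 28.
Beat 25 falls within Edim.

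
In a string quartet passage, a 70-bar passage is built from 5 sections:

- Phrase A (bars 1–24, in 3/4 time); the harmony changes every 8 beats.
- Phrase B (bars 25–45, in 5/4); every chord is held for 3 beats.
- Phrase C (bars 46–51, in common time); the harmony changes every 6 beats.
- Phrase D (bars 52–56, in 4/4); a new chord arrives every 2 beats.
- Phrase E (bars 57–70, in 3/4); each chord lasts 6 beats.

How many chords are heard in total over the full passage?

A: 24 bars × 3 beats = 72 beats; 8 beats/chord → 9 chords.
B: 21 bars × 5 beats = 105 beats; 3 beats/chord → 35 chords.
C: 6 bars × 4 beats = 24 beats; 6 beats/chord → 4 chords.
D: 5 bars × 4 beats = 20 beats; 2 beats/chord → 10 chords.
E: 14 bars × 3 beats = 42 beats; 6 beats/chord → 7 chords.
Total: 9 + 35 + 4 + 10 + 7 = 65.

65 chords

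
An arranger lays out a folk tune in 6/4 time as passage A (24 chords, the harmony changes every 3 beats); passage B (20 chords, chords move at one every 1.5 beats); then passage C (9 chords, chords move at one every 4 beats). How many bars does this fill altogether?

A: 24 × 3 = 72 beats = 12 bars.
B: 20 × 1.5 = 30 beats = 5 bars.
C: 9 × 4 = 36 beats = 6 bars.
Total: 12 + 5 + 6 = 23 bars.

23 bars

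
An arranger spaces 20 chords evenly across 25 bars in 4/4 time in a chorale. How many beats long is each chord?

25 bars × 4 beats/bar = 100 beats total.
100 beats ÷ 20 chords = 5 beats per chord.

5 beats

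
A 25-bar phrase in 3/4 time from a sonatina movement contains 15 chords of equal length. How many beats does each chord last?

25 bars × 3 beats/bar = 75 beats total.
75 beats ÷ 15 chords = 5 beats per chord.

5 beats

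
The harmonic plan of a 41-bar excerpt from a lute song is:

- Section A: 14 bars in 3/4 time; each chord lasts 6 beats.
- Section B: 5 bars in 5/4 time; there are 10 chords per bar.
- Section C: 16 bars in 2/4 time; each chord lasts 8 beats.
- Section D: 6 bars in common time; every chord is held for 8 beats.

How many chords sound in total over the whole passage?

64 chords

A: 14·3 = 42 beats, 42/6 = 7 chords.
B: 5·5 = 25 beats, 25/0.5 = 50 chords.
C: 16·2 = 32 beats, 32/8 = 4 chords.
D: 6·4 = 24 beats, 24/8 = 3 chords.
Total: 7 + 50 + 4 + 3 = 64.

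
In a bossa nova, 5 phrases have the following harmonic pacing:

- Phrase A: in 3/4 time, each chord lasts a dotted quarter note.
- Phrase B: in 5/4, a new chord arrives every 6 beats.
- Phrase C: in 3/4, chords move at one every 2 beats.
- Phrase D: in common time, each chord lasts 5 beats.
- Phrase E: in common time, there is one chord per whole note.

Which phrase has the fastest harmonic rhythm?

A: each chord is 1.5 beats in 3/4, so 2 per bar.
B: each chord is 6 beats in 5/4, so 5/6 per bar.
C: each chord is 2 beats in 3/4, so 1.5 per bar.
D: each chord is 5 beats in 4/4, so 0.8 per bar.
E: each chord is 4 beats in 4/4, so 1 per bar.
Fastest is A at 2 chords/bar.

Phrase A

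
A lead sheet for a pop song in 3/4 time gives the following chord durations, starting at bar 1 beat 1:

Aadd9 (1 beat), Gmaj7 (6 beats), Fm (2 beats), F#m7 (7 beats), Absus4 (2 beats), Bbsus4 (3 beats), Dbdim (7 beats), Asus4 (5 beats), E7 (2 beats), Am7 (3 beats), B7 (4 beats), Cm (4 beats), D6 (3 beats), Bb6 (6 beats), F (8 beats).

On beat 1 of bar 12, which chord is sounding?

Beat 1 of bar 12 is beat (12−1)×3 + 1 = 34 overall.
Running totals: Aadd9 ends at 1, Gmaj7 ends at 7, Fm ends at 9, F#m7 ends at 16, Absus4 ends at 18, Bbsus4 ends at 21, Dbdim ends at 28, Asus4 ends at 33, E7 ends at 35.
Beat 34 falls within E7.

E7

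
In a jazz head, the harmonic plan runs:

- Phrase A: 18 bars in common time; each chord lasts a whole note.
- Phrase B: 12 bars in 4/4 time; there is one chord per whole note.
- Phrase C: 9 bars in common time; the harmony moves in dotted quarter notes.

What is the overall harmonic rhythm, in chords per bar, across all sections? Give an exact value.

A: 18 bars of 4 beats is 72 beats; at 4 beats each that's 18 chords.
B: 12 bars of 4 beats is 48 beats; at 4 beats each that's 12 chords.
C: 9 bars of 4 beats is 36 beats; at 1.5 beats each that's 24 chords.
Overall: 54 chords over 39 bars → 54/39 = 18/13 chords per bar.

18/13 chords per bar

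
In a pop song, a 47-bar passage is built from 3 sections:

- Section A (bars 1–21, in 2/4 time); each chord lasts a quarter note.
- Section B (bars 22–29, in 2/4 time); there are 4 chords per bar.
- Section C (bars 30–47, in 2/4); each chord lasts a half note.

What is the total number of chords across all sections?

92 chords

A: 21·2 = 42 beats, 42/1 = 42 chords.
B: 8·2 = 16 beats, 16/0.5 = 32 chords.
C: 18·2 = 36 beats, 36/2 = 18 chords.
Total: 42 + 32 + 18 = 92.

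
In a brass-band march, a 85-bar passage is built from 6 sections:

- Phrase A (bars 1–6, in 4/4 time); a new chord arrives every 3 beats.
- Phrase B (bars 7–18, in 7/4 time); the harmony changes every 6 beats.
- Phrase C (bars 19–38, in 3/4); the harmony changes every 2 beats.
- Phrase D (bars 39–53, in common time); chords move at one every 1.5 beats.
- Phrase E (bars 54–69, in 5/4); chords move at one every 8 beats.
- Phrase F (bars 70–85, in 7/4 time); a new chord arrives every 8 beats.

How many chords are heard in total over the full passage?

116 chords

A has 24 beats and chords last 3 each, so 8 chords.
B has 84 beats and chords last 6 each, so 14 chords.
C has 60 beats and chords last 2 each, so 30 chords.
D has 60 beats and chords last 1.5 each, so 40 chords.
E has 80 beats and chords last 8 each, so 10 chords.
F has 112 beats and chords last 8 each, so 14 chords.
Total: 8 + 14 + 30 + 40 + 10 + 14 = 116.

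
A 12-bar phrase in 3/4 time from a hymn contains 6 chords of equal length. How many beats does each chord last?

12 bars × 3 beats/bar = 36 beats total.
36 beats ÷ 6 chords = 6 beats per chord.

6 beats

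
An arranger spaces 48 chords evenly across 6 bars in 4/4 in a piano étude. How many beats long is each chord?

0.5 beats

6 bars × 4 beats/bar = 24 beats total.
24 beats ÷ 48 chords = 0.5 beats per chord.
(That is an eighth note.)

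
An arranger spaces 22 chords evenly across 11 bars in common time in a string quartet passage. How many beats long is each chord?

2 beats

11 bars × 4 beats/bar = 44 beats total.
44 beats ÷ 22 chords = 2 beats per chord.
(That is a half note.)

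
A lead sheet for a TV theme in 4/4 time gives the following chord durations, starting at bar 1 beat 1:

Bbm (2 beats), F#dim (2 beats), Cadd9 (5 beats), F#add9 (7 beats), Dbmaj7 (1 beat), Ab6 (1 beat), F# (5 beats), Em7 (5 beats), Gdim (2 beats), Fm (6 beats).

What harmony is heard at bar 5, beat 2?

Beat 2 of bar 5 is beat (5−1)×4 + 2 = 18 overall.
Running totals: Bbm ends at 2, F#dim ends at 4, Cadd9 ends at 9, F#add9 ends at 16, Dbmaj7 ends at 17, Ab6 ends at 18.
Beat 18 falls within Ab6.

Ab6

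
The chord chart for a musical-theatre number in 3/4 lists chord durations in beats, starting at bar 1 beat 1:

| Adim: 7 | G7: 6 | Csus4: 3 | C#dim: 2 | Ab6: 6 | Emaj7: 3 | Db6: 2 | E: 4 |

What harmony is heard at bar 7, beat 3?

Ab6

Beat 3 of bar 7 is beat (7−1)×3 + 3 = 21 overall.
Running totals: Adim ends at 7, G7 ends at 13, Csus4 ends at 16, C#dim ends at 18, Ab6 ends at 24.
Beat 21 falls within Ab6.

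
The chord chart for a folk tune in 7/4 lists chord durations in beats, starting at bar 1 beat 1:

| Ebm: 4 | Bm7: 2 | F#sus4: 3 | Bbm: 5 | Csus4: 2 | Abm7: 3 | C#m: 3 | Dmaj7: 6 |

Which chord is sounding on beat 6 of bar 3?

Beat 6 of bar 3 is beat (3−1)×7 + 6 = 20 overall.
Running totals: Ebm ends at 4, Bm7 ends at 6, F#sus4 ends at 9, Bbm ends at 14, Csus4 ends at 16, Abm7 ends at 19, C#m ends at 22.
Beat 20 falls within C#m.

C#m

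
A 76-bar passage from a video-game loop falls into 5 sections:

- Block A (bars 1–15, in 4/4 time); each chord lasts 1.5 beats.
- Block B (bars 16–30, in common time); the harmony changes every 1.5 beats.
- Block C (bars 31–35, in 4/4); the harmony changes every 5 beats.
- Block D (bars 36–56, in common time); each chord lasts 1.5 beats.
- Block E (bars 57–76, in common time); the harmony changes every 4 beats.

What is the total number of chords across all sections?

160 chords

A: 15·4 = 60 beats, 60/1.5 = 40 chords.
B: 15·4 = 60 beats, 60/1.5 = 40 chords.
C: 5·4 = 20 beats, 20/5 = 4 chords.
D: 21·4 = 84 beats, 84/1.5 = 56 chords.
E: 20·4 = 80 beats, 80/4 = 20 chords.
Total: 40 + 40 + 4 + 56 + 20 = 160.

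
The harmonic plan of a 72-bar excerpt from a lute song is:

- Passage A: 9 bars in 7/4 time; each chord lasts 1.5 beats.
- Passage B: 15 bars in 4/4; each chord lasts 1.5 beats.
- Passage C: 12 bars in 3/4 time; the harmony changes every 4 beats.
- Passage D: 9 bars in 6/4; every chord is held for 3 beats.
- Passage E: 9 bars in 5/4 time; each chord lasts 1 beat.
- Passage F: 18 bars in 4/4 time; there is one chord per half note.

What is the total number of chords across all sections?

A has 63 beats and chords last 1.5 each, so 42 chords.
B has 60 beats and chords last 1.5 each, so 40 chords.
C has 36 beats and chords last 4 each, so 9 chords.
D has 54 beats and chords last 3 each, so 18 chords.
E has 45 beats and chords last 1 each, so 45 chords.
F has 72 beats and chords last 2 each, so 36 chords.
Total: 42 + 40 + 9 + 18 + 45 + 36 = 190.

190 chords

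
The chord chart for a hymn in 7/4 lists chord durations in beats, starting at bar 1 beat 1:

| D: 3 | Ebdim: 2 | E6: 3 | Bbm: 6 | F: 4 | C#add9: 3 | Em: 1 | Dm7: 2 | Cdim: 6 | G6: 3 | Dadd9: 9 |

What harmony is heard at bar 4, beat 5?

Beat 5 of bar 4 is beat (4−1)×7 + 5 = 26 overall.
Running totals: D ends at 3, Ebdim ends at 5, E6 ends at 8, Bbm ends at 14, F ends at 18, C#add9 ends at 21, Em ends at 22, Dm7 ends at 24, Cdim ends at 30.
Beat 26 falls within Cdim.

Cdim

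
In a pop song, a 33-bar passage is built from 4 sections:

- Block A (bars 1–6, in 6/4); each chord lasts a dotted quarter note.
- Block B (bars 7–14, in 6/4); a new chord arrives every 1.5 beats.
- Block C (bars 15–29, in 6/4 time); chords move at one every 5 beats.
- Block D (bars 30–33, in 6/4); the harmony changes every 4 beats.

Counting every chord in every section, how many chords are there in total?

80 chords

A has 36 beats and chords last 1.5 each, so 24 chords.
B has 48 beats and chords last 1.5 each, so 32 chords.
C has 90 beats and chords last 5 each, so 18 chords.
D has 24 beats and chords last 4 each, so 6 chords.
Total: 24 + 32 + 18 + 6 = 80.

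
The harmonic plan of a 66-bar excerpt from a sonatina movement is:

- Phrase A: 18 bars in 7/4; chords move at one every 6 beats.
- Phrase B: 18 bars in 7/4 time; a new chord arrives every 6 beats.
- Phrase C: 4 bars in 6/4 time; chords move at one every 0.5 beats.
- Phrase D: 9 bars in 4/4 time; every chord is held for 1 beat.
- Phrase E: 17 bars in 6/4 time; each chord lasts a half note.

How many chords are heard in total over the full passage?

177 chords

A: 18·7 = 126 beats, 126/6 = 21 chords.
B: 18·7 = 126 beats, 126/6 = 21 chords.
C: 4·6 = 24 beats, 24/0.5 = 48 chords.
D: 9·4 = 36 beats, 36/1 = 36 chords.
E: 17·6 = 102 beats, 102/2 = 51 chords.
Total: 21 + 21 + 48 + 36 + 51 = 177.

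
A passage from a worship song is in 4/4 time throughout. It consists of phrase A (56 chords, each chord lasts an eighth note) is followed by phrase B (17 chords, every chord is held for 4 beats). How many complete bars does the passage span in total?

A: 56 × 0.5 = 28 beats = 7 bars.
B: 17 × 4 = 68 beats = 17 bars.
Total: 7 + 17 = 24 bars.

24 bars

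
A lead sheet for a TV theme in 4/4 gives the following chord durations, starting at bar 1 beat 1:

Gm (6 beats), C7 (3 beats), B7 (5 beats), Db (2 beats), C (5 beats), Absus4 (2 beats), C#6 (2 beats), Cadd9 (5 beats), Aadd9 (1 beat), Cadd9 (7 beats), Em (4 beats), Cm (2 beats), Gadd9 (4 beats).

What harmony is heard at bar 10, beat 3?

Beat 3 of bar 10 is beat (10−1)×4 + 3 = 39 overall.
Running totals: Gm ends at 6, C7 ends at 9, B7 ends at 14, Db ends at 16, C ends at 21, Absus4 ends at 23, C#6 ends at 25, Cadd9 ends at 30, Aadd9 ends at 31, Cadd9 ends at 38, Em ends at 42.
Beat 39 falls within Em.

Em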